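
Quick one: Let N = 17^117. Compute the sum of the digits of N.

17^117 = 917326207544770037087022879737265899616717956020646972867917933945514265458822199400068265195721466033755428917968662800632078450845053225380177
Sum of its 144 digits: 665.

665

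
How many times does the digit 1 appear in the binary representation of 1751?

8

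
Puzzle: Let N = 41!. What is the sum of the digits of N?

144

41! = 33452526613163807108170062053440751665152000000000
Sum of its 50 digits: 144.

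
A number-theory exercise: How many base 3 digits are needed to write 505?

6

505 in base 3 is 200201, which has 6 digits.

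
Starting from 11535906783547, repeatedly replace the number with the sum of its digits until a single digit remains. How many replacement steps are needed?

11535906783547 → 64 → 10 → 1 (3 steps)

3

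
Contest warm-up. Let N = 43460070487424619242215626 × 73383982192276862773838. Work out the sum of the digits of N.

43460070487424619242215626 × 73383982192276862773838 = 3189273038724265494079475413788462999803267592588
Sum of its 49 digits: 252.

252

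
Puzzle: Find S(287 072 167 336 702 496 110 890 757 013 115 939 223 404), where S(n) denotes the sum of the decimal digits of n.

2+8+7+0+7+2+1+6+7+3+3+6+7+0+2+4+9+6+1+1+0+8+9+0+7+5+7+0+1+3+1+1+5+9+3+9+2+2+3+4+0+4 = 165

165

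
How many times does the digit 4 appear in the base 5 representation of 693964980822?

3

693964980822 in base 5 is 42332220013341242.
The digit 4 appears 3 times.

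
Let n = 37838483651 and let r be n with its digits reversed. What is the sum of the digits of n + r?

58

Reversal of 37838483651 is 15638483873; 37838483651 + 15638483873 = 53476967524.
Digit sum of 53476967524: 5+3+4+7+6+9+6+7+5+2+4 = 58.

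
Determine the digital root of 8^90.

The digital root of n equals n mod 9 (or 9 when 9 | n), so we need 8^90 mod 9.
8^90 ≡ 1 (mod 9), so the digital root is 1.

1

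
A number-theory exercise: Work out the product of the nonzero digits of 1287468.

1×2×8×7×4×6×8 = 21504

21504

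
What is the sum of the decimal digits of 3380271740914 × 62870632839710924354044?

3380271740914 × 62870632839710924354044 = 212519823521454545778748472776156216
Sum of its 36 digits: 163.

163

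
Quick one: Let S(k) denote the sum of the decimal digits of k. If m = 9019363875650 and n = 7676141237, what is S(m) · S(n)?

S(9019363875650) = 9+0+1+9+3+6+3+8+7+5+6+5+0 = 62.
S(7676141237) = 7+6+7+6+1+4+1+2+3+7 = 44.
62 · 44 = 2728.

2728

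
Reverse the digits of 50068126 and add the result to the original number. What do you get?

Reverse of 50068126 is 62186005.
50068126 + 62186005 = 112254131

112254131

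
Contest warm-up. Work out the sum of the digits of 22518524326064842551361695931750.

2+2+5+1+8+5+2+4+3+2+6+0+6+4+8+4+2+5+5+1+3+6+1+6+9+5+9+3+1+7+5+0 = 130

130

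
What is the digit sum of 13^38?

178

13^38 = 2137210935411428674141543654682486133398329
Sum of its 43 digits: 178.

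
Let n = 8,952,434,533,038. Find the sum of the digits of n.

8+9+5+2+4+3+4+5+3+3+0+3+8 = 57

57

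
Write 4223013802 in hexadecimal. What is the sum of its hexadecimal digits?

4223013802 in base 16 is FBB613AA.
Digit sum: 15+11+11+6+1+3+10+10 = 67.

67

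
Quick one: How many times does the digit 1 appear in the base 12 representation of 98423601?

98423601 in base 12 is 28B66129.
The digit 1 appears 1 time.

1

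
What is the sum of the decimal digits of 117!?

738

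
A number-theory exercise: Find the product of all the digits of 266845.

2×6×6×8×4×5 = 11520

11520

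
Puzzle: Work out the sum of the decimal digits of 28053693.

36

2+8+0+5+3+6+9+3 = 36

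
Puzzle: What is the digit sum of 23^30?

23^30 = 71094348791151363024389554286420996798449
Sum of its 41 digits: 199.

199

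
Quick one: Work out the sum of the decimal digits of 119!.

119! = 55745857612076058813234317117419771556272886109483581752463927935846946310374691578057284710599874844234646982443450754604453404911734348832487342619913750049708004343808000000000000000000000000000
Sum of its 197 digits: 774.

774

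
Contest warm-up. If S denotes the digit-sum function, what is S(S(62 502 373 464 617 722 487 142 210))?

15

First digit sum: 96.
9+6 = 15.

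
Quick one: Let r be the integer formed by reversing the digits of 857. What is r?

758

Reversing 857 gives 758.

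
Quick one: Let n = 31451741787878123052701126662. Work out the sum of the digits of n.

3+1+4+5+1+7+4+1+7+8+7+8+7+8+1+2+3+0+5+2+7+0+1+1+2+6+6+6+2 = 115

115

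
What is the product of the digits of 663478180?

0

6×6×3×4×7×8×1×8×0 = 0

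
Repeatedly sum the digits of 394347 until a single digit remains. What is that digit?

3+9+4+3+4+7 = 30
3+0 = 3

3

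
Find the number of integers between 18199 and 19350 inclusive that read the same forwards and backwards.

11

The integers in [18199, 19350] that read the same forwards and backwards: 18281, 18381, 18481, 18581, 18681, 18781, …, 19191, 19291.
11 qualify.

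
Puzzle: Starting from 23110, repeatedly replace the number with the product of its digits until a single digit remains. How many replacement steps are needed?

1

23110 → 0 (1 step)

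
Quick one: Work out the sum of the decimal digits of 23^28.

23^28 = 134393854047545109686936775588697536481
Sum of its 39 digits: 202.

202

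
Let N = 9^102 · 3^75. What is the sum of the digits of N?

639

9^102 · 3^75 = 13086697590606049824350852503626336293843757278081792174783812611032824335644861742036169574998713491171057585998608659296292858913867
Sum of its 134 digits: 639.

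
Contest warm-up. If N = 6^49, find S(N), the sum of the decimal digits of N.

162

6^49 = 134713546244127343440523266742756048896
Sum of its 39 digits: 162.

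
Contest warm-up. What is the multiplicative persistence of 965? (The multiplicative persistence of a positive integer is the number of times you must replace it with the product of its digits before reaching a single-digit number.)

965 → 270 → 0 (2 steps)

2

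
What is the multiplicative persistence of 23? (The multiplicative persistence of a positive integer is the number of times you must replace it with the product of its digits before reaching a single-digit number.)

23 → 6 (1 step)

1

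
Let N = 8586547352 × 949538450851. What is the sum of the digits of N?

8586547352 × 949538450851 = 8153256870776836196552
Sum of its 22 digits: 110.

110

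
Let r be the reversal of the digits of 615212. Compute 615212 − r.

Reverse of 615212 is 212516.
615212 − 212516 = 402696

402696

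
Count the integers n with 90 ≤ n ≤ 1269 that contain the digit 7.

298

The integers in [90, 1269] that contain the digit 7: 97, 107, 117, 127, 137, 147, …, 1257, 1267.
298 qualify.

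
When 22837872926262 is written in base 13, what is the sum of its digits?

22837872926262 in base 13 is C987A9C9A0C4.
Digit sum: 12+9+8+7+10+9+12+9+10+0+12+4 = 102.

102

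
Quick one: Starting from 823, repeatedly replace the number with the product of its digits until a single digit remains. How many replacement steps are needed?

3

823 → 48 → 32 → 6 (3 steps)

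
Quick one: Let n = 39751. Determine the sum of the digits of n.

3+9+7+5+1 = 25

25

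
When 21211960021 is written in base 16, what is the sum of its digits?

61

21211960021 in base 16 is 4F054D2D5.
Digit sum: 4+15+0+5+4+13+2+13+5 = 61.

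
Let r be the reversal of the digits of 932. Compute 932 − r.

Reverse of 932 is 239.
932 − 239 = 693

693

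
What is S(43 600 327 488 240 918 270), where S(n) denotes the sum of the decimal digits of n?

78

4+3+6+0+0+3+2+7+4+8+8+2+4+0+9+1+8+2+7+0 = 78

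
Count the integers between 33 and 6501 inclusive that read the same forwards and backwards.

152

The integers in [33, 6501] that read the same forwards and backwards: 33, 44, 55, 66, 77, 88, …, 6336, 6446.
152 qualify.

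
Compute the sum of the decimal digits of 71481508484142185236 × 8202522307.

139

71481508484142185236 × 8202522307 = 586328667879186030158016059452
Sum of its 30 digits: 139.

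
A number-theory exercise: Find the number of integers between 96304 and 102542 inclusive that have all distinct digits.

945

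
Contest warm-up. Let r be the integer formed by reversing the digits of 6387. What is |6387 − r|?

1449

Reverse of 6387 is 7836.
|6387 − 7836| = 1449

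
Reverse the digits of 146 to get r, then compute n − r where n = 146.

Reverse of 146 is 641.
146 − 641 = -495

-495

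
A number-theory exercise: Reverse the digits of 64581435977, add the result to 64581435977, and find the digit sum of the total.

Reversal of 64581435977 is 77953418546; 64581435977 + 77953418546 = 142534854523.
Digit sum of 142534854523: 1+4+2+5+3+4+8+5+4+5+2+3 = 46.

46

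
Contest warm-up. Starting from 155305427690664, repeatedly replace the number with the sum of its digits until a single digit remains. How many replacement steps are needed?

2

155305427690664 → 63 → 9 (2 steps)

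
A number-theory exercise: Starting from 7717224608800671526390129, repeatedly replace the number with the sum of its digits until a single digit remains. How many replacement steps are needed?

2

7717224608800671526390129 → 103 → 4 (2 steps)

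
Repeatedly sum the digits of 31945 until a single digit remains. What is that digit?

4

3+1+9+4+5 = 22
2+2 = 4
(Equivalently, 31945 mod 9 = 4.)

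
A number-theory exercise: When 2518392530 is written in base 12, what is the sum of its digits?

38

2518392530 in base 12 is 5A34A3102.
Digit sum: 5+10+3+4+10+3+1+0+2 = 38.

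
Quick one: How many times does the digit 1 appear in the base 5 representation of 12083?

12083 in base 5 is 341313.
The digit 1 appears 2 times.

2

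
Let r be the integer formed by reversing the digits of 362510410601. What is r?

Reversing 362510410601 gives 106014015263.

106014015263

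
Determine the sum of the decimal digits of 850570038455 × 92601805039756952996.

850570038455 × 92601805039756952996 = 78764320873668484313661347461180
Sum of its 32 digits: 145.

145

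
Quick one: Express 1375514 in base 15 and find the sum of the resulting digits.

42

1375514 in base 15 is 1C285E.
Digit sum: 1+12+2+8+5+14 = 42.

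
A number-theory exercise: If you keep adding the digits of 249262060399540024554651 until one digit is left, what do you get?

3

2+4+9+2+6+2+0+6+0+3+9+9+5+4+0+0+2+4+5+5+4+6+5+1 = 93
9+3 = 12
1+2 = 3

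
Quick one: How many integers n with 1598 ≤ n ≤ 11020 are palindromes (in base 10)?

The integers in [1598, 11020] that are palindromes (in base 10): 1661, 1771, 1881, 1991, 2002, 2112, …, 10901, 11011.
95 qualify.

95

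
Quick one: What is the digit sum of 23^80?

484

23^80 = 8674149068844545725212845877190599102406873944216747217343910487904207607171475103715128399437179286425820801
Sum of its 109 digits: 484.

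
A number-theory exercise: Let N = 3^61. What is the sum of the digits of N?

3^61 = 127173474825648610542883299603
Sum of its 30 digits: 135.

135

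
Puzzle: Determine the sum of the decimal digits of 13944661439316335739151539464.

128

1+3+9+4+4+6+6+1+4+3+9+3+1+6+3+3+5+7+3+9+1+5+1+5+3+9+4+6+4 = 128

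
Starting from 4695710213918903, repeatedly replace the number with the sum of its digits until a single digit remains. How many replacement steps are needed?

4695710213918903 → 68 → 14 → 5 (3 steps)

3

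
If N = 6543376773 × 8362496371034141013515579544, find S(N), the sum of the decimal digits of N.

6543376773 × 8362496371034141013515579544 = 54718964518521588297844522261843531512
Sum of its 38 digits: 171.

171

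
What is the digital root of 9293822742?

9+2+9+3+8+2+2+7+4+2 = 48
4+8 = 12
1+2 = 3

3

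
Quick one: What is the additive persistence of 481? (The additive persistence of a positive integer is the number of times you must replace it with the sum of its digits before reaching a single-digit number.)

481 → 13 → 4 (2 steps)

2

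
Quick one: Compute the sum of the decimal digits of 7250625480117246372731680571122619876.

7+2+5+0+6+2+5+4+8+0+1+1+7+2+4+6+3+7+2+7+3+1+6+8+0+5+7+1+1+2+2+6+1+9+8+7+6 = 152

152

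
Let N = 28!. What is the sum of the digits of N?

28! = 304888344611713860501504000000
Sum of its 30 digits: 90.

90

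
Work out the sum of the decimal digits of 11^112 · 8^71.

11^112 · 8^71 = 5693375316499984263459406879500825103592924586870134198248149965720657492325031076675388218309022921243530199408437730014220102445796565928139246160007245521068842073546461053714432
Sum of its 181 digits: 767.

767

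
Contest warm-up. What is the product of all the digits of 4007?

0

4×0×0×7 = 0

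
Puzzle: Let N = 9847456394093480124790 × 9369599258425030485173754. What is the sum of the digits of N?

231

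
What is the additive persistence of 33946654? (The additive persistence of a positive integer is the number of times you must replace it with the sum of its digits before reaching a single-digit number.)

33946654 → 40 → 4 (2 steps)

2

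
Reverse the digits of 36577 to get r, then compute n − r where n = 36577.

Reverse of 36577 is 77563.
36577 − 77563 = -40986

-40986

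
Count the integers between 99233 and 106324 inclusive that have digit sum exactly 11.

The integers in [99233, 106324] that have digit sum exactly 11: 100019, 100028, 100037, 100046, 100055, 100064, …, 106301, 106310.
262 qualify.

262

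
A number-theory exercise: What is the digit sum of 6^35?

6^35 = 1719070799748422591028658176
Sum of its 28 digits: 135.

135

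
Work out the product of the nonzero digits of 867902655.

907200

8×6×7×9×2×6×5×5 = 907200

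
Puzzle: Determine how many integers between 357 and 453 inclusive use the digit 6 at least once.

The integers in [357, 453] that use the digit 6 at least once: 360, 361, 362, 363, 364, 365, …, 436, 446.
18 qualify.

18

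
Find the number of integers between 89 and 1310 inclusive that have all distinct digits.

777

The integers in [89, 1310] that have all distinct digits: 89, 90, 91, 92, 93, 94, …, 1308, 1309.
777 qualify.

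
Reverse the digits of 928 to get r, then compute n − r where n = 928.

Reverse of 928 is 829.
928 − 829 = 99

99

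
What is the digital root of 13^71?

7

The digital root of n equals n mod 9 (or 9 when 9 | n), so we need 13^71 mod 9.
13^71 ≡ 7 (mod 9), so the digital root is 7.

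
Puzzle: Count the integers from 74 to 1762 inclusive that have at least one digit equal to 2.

The integers in [74, 1762] that have at least one digit equal to 2: 82, 92, 102, 112, 120, 121, …, 1752, 1762.
484 qualify.

484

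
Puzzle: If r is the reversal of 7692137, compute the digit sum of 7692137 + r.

Reversal of 7692137 is 7312967; 7692137 + 7312967 = 15005104.
Digit sum of 15005104: 1+5+0+0+5+1+0+4 = 16.

16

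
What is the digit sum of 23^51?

341

23^51 = 2806206568815996453517295598842263495093850076703159313599472092894727
Sum of its 70 digits: 341.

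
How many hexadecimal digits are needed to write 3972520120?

3972520120 in base 16 is ECC7D8B8, which has 8 digits.

8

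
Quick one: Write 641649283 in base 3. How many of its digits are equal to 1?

641649283 in base 3 is 1122201101011100021.
The digit 1 appears 9 times.

9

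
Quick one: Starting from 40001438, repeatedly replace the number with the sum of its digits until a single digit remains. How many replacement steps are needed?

40001438 → 20 → 2 (2 steps)

2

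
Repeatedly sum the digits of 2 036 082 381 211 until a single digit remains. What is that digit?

2+0+3+6+0+8+2+3+8+1+2+1+1 = 37
3+7 = 10
1+0 = 1

1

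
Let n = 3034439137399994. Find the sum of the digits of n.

80

3+0+3+4+4+3+9+1+3+7+3+9+9+9+9+4 = 80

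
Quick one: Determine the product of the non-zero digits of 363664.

7776

3×6×3×6×6×4 = 7776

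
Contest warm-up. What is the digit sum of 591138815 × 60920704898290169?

591138815 × 60920704898290169 = 36012593302539946028809735
Sum of its 26 digits: 112.

112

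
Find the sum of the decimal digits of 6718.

6+7+1+8 = 22

22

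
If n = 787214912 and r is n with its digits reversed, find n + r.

Reverse of 787214912 is 219412787.
787214912 + 219412787 = 1006627699

1006627699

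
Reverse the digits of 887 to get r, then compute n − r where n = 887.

99

Reverse of 887 is 788.
887 − 788 = 99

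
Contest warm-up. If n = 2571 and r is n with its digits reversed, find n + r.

Reverse of 2571 is 1752.
2571 + 1752 = 4323

4323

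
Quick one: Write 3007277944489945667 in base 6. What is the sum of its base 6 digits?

52

3007277944489945667 in base 6 is 345030510211311342313015.
Digit sum: 3+4+5+0+3+0+5+1+0+2+1+1+3+1+1+3+4+2+3+1+3+0+1+5 = 52.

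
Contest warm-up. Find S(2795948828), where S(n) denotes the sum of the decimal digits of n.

62

2+7+9+5+9+4+8+8+2+8 = 62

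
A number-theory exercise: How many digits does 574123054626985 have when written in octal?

17

574123054626985 in base 8 is 20242456056474251, which has 17 digits.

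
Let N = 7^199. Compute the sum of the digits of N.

7^199 = 1494548327330622453574128515973830522831312650024319094278591440576446538203466035967768944987052007184723606893220902024866168620526227312592964895334259504948208017143
Sum of its 169 digits: 718.

718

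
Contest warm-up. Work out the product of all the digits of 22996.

1944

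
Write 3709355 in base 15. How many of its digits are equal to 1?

1

3709355 in base 15 is 4D4105.
The digit 1 appears 1 time.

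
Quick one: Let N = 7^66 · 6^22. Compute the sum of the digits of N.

7^66 · 6^22 = 7866800729443062249164323521300787600577599620203910723672301278030987264
Sum of its 73 digits: 297.

297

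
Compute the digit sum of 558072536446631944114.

5+5+8+0+7+2+5+3+6+4+4+6+6+3+1+9+4+4+1+1+4 = 88

88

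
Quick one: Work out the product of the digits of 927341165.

45360

9×2×7×3×4×1×1×6×5 = 45360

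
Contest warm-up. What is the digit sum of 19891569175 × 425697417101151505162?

160

19891569175 × 425697417101151505162 = 8467789619886383137085292581350
Sum of its 31 digits: 160.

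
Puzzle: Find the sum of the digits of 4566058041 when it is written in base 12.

4566058041 in base 12 is A751B6849.
Digit sum: 10+7+5+1+11+6+8+4+9 = 61.

61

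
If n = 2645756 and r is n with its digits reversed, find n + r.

Reverse of 2645756 is 6575462.
2645756 + 6575462 = 9221218

9221218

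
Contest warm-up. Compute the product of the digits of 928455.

14400

9×2×8×4×5×5 = 14400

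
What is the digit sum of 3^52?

3^52 = 6461081889226673298932241
Sum of its 25 digits: 117.

117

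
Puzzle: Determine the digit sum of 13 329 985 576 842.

72

1+3+3+2+9+9+8+5+5+7+6+8+4+2 = 72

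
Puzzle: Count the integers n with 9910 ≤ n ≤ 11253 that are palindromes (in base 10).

14

The integers in [9910, 11253] that are palindromes (in base 10): 9999, 10001, 10101, 10201, 10301, 10401, …, 11111, 11211.
14 qualify.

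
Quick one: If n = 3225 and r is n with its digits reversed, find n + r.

Reverse of 3225 is 5223.
3225 + 5223 = 8448

8448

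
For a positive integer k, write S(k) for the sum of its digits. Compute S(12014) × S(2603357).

208

S(12014) = 1+2+0+1+4 = 8.
S(2603357) = 2+6+0+3+3+5+7 = 26.
8 · 26 = 208.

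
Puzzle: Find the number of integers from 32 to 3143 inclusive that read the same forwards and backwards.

The integers in [32, 3143] that read the same forwards and backwards: 33, 44, 55, 66, 77, 88, …, 3003, 3113.
119 qualify.

119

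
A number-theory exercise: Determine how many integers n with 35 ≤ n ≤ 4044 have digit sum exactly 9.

166

The integers in [35, 4044] that have digit sum exactly 9: 36, 45, 54, 63, 72, 81, …, 4032, 4041.
166 qualify.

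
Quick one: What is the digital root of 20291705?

8

2+0+2+9+1+7+0+5 = 26
2+6 = 8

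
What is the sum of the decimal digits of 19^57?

19^57 = 7743820085285286748099054360419982914939625614185095706708354997723042739
Sum of its 73 digits: 352.

352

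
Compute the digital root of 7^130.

The digital root of n equals n mod 9 (or 9 when 9 | n), so we need 7^130 mod 9.
7^130 ≡ 7 (mod 9), so the digital root is 7.

7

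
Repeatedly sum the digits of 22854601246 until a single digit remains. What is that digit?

2+2+8+5+4+6+0+1+2+4+6 = 40
4+0 = 4
(Equivalently, 22854601246 mod 9 = 4.)

4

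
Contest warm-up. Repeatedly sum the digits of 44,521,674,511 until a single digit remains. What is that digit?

4

4+4+5+2+1+6+7+4+5+1+1 = 40
4+0 = 4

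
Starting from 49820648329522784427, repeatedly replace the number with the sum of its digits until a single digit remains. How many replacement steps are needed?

3

49820648329522784427 → 96 → 15 → 6 (3 steps)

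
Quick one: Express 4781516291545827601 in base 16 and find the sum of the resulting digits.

106

4781516291545827601 in base 16 is 425B5BBBCD550911.
Digit sum: 4+2+5+11+5+11+11+11+12+13+5+5+0+9+1+1 = 106.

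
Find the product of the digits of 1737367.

1×7×3×7×3×6×7 = 18522

18522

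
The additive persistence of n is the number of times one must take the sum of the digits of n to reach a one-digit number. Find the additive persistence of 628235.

628235 → 26 → 8 (2 steps)

2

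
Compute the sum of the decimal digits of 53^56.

53^56 = 3626174484264086314146868625893631221022704901439332152007390369958743434128457794421111899081121
Sum of its 97 digits: 397.

397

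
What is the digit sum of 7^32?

7^32 = 1104427674243920646305299201
Sum of its 28 digits: 103.

103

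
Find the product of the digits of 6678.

6×6×7×8 = 2016

2016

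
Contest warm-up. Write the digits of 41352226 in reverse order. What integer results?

62225314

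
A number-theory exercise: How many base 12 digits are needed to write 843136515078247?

14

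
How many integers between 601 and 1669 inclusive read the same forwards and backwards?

The integers in [601, 1669] that read the same forwards and backwards: 606, 616, 626, 636, 646, 656, …, 1551, 1661.
47 qualify.

47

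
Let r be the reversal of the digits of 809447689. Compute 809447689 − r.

Reverse of 809447689 is 986744908.
809447689 − 986744908 = -177297219

-177297219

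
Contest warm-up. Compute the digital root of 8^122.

1

The digital root of n equals n mod 9 (or 9 when 9 | n), so we need 8^122 mod 9.
8^122 ≡ 1 (mod 9), so the digital root is 1.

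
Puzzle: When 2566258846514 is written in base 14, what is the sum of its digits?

77

2566258846514 in base 14 is 8C2C98B5226.
Digit sum: 8+12+2+12+9+8+11+5+2+2+6 = 77.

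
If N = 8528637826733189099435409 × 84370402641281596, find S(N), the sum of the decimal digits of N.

183

8528637826733189099435409 × 84370402641281596 = 719564607423143988294814402220159782432764
Sum of its 42 digits: 183.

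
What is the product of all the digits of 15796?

1×5×7×9×6 = 1890

1890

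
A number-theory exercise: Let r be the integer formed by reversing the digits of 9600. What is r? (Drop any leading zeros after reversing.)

69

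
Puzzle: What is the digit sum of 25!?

25! = 15511210043330985984000000
Sum of its 26 digits: 72.

72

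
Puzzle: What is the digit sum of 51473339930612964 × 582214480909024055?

51473339930612964 × 582214480909024055 = 29968523888355567104637935170849020
Sum of its 35 digits: 168.

168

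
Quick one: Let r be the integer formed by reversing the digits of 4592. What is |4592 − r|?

1638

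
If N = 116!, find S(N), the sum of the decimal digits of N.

116! = 33931086844518982011982560935885732032396635556994207701963662088123265314176330336254535971207181169698868584991941607780111073928236261199604691797570505851011072000000000000000000000000000
Sum of its 191 digits: 729.

729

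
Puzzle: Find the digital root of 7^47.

The digital root of n equals n mod 9 (or 9 when 9 | n), so we need 7^47 mod 9.
7^47 ≡ 4 (mod 9), so the digital root is 4.

4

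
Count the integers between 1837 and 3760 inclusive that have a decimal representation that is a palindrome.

The integers in [1837, 3760] that have a decimal representation that is a palindrome: 1881, 1991, 2002, 2112, 2222, 2332, …, 3553, 3663.
19 qualify.

19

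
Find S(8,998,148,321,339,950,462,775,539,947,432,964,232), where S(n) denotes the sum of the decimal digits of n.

8+9+9+8+1+4+8+3+2+1+3+3+9+9+5+0+4+6+2+7+7+5+5+3+9+9+4+7+4+3+2+9+6+4+2+3+2 = 185

185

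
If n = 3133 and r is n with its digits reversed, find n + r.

Reverse of 3133 is 3313.
3133 + 3313 = 6446

6446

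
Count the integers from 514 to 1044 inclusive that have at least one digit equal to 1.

The integers in [514, 1044] that have at least one digit equal to 1: 514, 515, 516, 517, 518, 519, …, 1043, 1044.
135 qualify.

135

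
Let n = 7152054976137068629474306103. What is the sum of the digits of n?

116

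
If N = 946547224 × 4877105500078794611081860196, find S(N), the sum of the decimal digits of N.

167

946547224 × 4877105500078794611081860196 = 4616410672254714820385694405279895904
Sum of its 37 digits: 167.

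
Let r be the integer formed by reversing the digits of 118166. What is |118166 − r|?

Reverse of 118166 is 661811.
|118166 − 661811| = 543645

543645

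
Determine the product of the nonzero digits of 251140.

2×5×1×1×4 = 40

40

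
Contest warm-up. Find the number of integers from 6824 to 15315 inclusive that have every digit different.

3041

The integers in [6824, 15315] that have every digit different: 6824, 6825, 6827, 6829, 6830, 6831, …, 15308, 15309.
3041 qualify.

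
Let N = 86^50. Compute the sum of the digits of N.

86^50 = 5307897921650076702510429510397657357237449407984621336498231425915531613431718808013890572517376
Sum of its 97 digits: 421.

421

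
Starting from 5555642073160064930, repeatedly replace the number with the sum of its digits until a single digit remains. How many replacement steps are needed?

2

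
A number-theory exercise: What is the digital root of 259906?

4

2+5+9+9+0+6 = 31
3+1 = 4
(Equivalently, 259906 mod 9 = 4.)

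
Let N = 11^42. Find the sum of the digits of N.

190

11^42 = 54763699237492901685126120802225273763666521
Sum of its 44 digits: 190.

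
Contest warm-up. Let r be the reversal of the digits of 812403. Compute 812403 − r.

508185

Reverse of 812403 is 304218.
812403 − 304218 = 508185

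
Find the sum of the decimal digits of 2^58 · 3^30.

162

2^58 · 3^30 = 59344078449942451582237572857856
Sum of its 32 digits: 162.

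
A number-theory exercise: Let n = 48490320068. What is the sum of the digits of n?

44

4+8+4+9+0+3+2+0+0+6+8 = 44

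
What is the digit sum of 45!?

45! = 119622220865480194561963161495657715064383733760000000000
Sum of its 57 digits: 207.

207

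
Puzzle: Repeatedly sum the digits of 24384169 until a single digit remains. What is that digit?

1

2+4+3+8+4+1+6+9 = 37
3+7 = 10
1+0 = 1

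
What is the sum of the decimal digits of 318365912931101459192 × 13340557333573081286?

190

318365912931101459192 × 13340557333573081286 = 4247178714512694641991955508566227880912
Sum of its 40 digits: 190.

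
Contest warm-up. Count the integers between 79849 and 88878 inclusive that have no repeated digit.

The integers in [79849, 88878] that have no repeated digit: 79850, 79851, 79852, 79853, 79854, 79856, …, 87964, 87965.
2700 qualify.

2700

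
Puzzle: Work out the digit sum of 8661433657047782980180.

103

8+6+6+1+4+3+3+6+5+7+0+4+7+7+8+2+9+8+0+1+8+0 = 103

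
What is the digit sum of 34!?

144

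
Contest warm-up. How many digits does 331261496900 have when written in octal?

13

331261496900 in base 8 is 4644056247104, which has 13 digits.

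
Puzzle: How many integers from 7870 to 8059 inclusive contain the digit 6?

28

The integers in [7870, 8059] that contain the digit 6: 7876, 7886, 7896, 7906, 7916, 7926, …, 8046, 8056.
28 qualify.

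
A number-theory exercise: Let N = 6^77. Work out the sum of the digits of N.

6^77 = 827268102990819696904779987451100917723545245377785847873536
Sum of its 60 digits: 306.

306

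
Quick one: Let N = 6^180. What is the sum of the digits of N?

639

6^180 = 116741446195279078628053382791335881633270131715832481723779676398836856930282974584939114053628368372944886748404030500135265750611474251776
Sum of its 141 digits: 639.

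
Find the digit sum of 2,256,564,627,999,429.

87

2+2+5+6+5+6+4+6+2+7+9+9+9+4+2+9 = 87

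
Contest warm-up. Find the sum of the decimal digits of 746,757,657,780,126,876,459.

117

7+4+6+7+5+7+6+5+7+7+8+0+1+2+6+8+7+6+4+5+9 = 117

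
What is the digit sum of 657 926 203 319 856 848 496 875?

131

6+5+7+9+2+6+2+0+3+3+1+9+8+5+6+8+4+8+4+9+6+8+7+5 = 131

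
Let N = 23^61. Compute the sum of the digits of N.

23^61 = 116251347890871361278564061113207303341454579698200248077134264441710043082362528823
Sum of its 84 digits: 320.

320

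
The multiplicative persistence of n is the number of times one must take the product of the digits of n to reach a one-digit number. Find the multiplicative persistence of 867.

867 → 336 → 54 → 20 → 0 (4 steps)

4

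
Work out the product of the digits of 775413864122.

2257920

7×7×5×4×1×3×8×6×4×1×2×2 = 2257920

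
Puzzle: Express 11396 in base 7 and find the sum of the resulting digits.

14

11396 in base 7 is 45140.
Digit sum: 4+5+1+4+0 = 14.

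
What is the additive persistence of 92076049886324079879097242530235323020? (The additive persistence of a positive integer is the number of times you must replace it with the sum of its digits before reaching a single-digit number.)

2

92076049886324079879097242530235323020 → 160 → 7 (2 steps)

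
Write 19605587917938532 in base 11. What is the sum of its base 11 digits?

19605587917938532 in base 11 is 4769A43163065404.
Digit sum: 4+7+6+9+10+4+3+1+6+3+0+6+5+4+0+4 = 72.

72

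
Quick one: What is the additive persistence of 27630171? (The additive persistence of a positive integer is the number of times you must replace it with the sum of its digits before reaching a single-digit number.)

2

27630171 → 27 → 9 (2 steps)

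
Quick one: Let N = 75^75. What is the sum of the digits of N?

75^75 = 426181657761258833198605424151960757395791315610122269092300199179088043392834051588896184557263865748388820264835885609500110149383544921875
Sum of its 141 digits: 639.

639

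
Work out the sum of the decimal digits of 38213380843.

3+8+2+1+3+3+8+0+8+4+3 = 43

43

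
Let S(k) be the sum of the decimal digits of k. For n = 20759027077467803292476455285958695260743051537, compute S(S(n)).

11

First digit sum: 218.
2+1+8 = 11.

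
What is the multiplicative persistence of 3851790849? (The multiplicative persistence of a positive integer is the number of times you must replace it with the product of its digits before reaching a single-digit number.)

1

3851790849 → 0 (1 step)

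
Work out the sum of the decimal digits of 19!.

19! = 121645100408832000
Sum of its 18 digits: 45.

45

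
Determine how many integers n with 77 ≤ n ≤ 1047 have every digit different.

The integers in [77, 1047] that have every digit different: 78, 79, 80, 81, 82, 83, …, 1046, 1047.
687 qualify.

687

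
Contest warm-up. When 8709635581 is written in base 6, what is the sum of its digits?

8709635581 in base 6 is 4000125414541.
Digit sum: 4+0+0+0+1+2+5+4+1+4+5+4+1 = 31.

31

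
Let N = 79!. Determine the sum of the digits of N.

441

79! = 894618213078297528685144171539831652069808216779571907213868063227837990693501860533361810841010176000000000000000000
Sum of its 117 digits: 441.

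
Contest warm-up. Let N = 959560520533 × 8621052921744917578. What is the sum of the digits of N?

959560520533 × 8621052921744917578 = 8272422029132093625792861629074
Sum of its 31 digits: 130.

130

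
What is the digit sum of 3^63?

3^63 = 1144561273430837494885949696427
Sum of its 31 digits: 153.

153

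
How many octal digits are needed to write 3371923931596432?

3371923931596432 in base 8 is 137653747011603220, which has 18 digits.

18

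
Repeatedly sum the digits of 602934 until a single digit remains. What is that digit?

6

6+0+2+9+3+4 = 24
2+4 = 6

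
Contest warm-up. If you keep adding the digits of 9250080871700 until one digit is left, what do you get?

2

9+2+5+0+0+8+0+8+7+1+7+0+0 = 47
4+7 = 11
1+1 = 2
(Equivalently, 9250080871700 mod 9 = 2.)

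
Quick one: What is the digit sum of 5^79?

5^79 = 16543612251060553497428173841399257071316242218017578125
Sum of its 56 digits: 221.

221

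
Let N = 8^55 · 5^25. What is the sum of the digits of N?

202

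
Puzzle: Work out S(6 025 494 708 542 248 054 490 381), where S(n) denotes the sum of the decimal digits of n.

6+0+2+5+4+9+4+7+0+8+5+4+2+2+4+8+0+5+4+4+9+0+3+8+1 = 104

104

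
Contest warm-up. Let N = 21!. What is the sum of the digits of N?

63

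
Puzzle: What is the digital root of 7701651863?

7+7+0+1+6+5+1+8+6+3 = 44
4+4 = 8

8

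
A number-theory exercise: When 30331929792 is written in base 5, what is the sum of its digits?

40

30331929792 in base 5 is 444104433223132.
Digit sum: 4+4+4+1+0+4+4+3+3+2+2+3+1+3+2 = 40.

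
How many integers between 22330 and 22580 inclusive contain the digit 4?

133

The integers in [22330, 22580] that contain the digit 4: 22334, 22340, 22341, 22342, 22343, 22344, …, 22564, 22574.
133 qualify.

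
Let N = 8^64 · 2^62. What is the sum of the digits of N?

8^64 · 2^62 = 28948022309329048855892746252171976963317496166410141009864396001978282409984
Sum of its 77 digits: 355.

355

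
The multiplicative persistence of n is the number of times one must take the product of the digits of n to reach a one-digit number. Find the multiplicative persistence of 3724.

3724 → 168 → 48 → 32 → 6 (4 steps)

4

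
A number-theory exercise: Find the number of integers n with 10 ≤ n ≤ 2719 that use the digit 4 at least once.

757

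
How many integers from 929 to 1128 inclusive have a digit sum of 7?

The integers in [929, 1128] that have a digit sum of 7: 1006, 1015, 1024, 1033, 1042, 1051, 1060, 1105, 1114, 1123.
10 qualify.

10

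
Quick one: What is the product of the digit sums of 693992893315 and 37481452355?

S(693992893315) = 6+9+3+9+9+2+8+9+3+3+1+5 = 67.
S(37481452355) = 3+7+4+8+1+4+5+2+3+5+5 = 47.
67 · 47 = 3149.

3149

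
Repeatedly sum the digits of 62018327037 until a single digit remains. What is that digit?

3

6+2+0+1+8+3+2+7+0+3+7 = 39
3+9 = 12
1+2 = 3
(Equivalently, 62018327037 mod 9 = 3.)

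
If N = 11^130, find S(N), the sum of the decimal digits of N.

628

11^130 = 2404634482291387436999035112467943821264376750252588937017049629550269007496589852703863870743390179184382737155521565532657390324999801
Sum of its 136 digits: 628.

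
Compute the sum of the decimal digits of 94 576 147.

43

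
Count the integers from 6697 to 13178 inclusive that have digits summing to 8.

The integers in [6697, 13178] that have digits summing to 8: 7001, 7010, 7100, 8000, 10007, 10016, …, 13121, 13130.
98 qualify.

98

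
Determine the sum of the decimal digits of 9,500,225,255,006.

9+5+0+0+2+2+5+2+5+5+0+0+6 = 41

41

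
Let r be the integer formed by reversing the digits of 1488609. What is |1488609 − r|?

Reverse of 1488609 is 9068841.
|1488609 − 9068841| = 7580232

7580232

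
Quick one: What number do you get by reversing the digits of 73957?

Reversing 73957 gives 75937.

75937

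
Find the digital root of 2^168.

1

The digital root of n equals n mod 9 (or 9 when 9 | n), so we need 2^168 mod 9.
2^168 ≡ 1 (mod 9), so the digital root is 1.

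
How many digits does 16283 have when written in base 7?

16283 in base 7 is 65321, which has 5 digits.

5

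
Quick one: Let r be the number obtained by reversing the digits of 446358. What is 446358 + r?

1300002

Reverse of 446358 is 853644.
446358 + 853644 = 1300002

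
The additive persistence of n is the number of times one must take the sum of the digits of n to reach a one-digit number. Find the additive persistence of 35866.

3

35866 → 28 → 10 → 1 (3 steps)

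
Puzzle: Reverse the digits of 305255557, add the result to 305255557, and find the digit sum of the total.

Reversal of 305255557 is 755552503; 305255557 + 755552503 = 1060808060.
Digit sum of 1060808060: 1+0+6+0+8+0+8+0+6+0 = 29.

29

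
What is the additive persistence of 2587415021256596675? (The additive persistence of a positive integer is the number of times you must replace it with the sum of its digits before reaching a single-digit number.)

3

2587415021256596675 → 86 → 14 → 5 (3 steps)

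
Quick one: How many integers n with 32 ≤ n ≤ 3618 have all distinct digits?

2010

The integers in [32, 3618] that have all distinct digits: 32, 34, 35, 36, 37, 38, …, 3617, 3618.
2010 qualify.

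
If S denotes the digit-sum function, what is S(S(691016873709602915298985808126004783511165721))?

First digit sum: 197.
1+9+7 = 17.

17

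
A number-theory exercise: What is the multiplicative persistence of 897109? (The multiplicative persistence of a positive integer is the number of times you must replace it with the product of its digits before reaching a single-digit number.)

897109 → 0 (1 step)

1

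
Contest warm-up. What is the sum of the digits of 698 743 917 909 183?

6+9+8+7+4+3+9+1+7+9+0+9+1+8+3 = 84

84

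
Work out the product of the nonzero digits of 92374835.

181440

9×2×3×7×4×8×3×5 = 181440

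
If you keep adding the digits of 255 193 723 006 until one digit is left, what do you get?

7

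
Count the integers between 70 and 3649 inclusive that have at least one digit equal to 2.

The integers in [70, 3649] that have at least one digit equal to 2: 72, 82, 92, 102, 112, 120, …, 3632, 3642.
1735 qualify.

1735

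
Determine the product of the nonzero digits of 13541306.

1×3×5×4×1×3×6 = 1080

1080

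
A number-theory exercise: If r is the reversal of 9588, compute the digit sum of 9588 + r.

Reversal of 9588 is 8859; 9588 + 8859 = 18447.
Digit sum of 18447: 1+8+4+4+7 = 24.

24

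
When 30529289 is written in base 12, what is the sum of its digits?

30529289 in base 12 is A2834B5.
Digit sum: 10+2+8+3+4+11+5 = 43.

43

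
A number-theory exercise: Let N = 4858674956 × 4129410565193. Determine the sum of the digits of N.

4858674956 × 4129410565193 = 20063463696145034406508
Sum of its 23 digits: 85.

85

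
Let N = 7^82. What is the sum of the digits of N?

7^82 = 1986274564260074954771227439341817016242885890299592103563430267952049
Sum of its 70 digits: 313.

313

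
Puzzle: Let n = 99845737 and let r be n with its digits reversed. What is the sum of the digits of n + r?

32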